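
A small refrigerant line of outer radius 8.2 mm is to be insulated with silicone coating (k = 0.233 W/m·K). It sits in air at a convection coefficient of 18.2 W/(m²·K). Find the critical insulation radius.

For a cylinder r_cr = k/h = 0.233/18.2
r_cr = 12.8 mm; since the bare radius (8.2 mm) is below r_cr, adding a thin layer of insulation will *increase* heat loss.

r_cr ≈ 12.8 mm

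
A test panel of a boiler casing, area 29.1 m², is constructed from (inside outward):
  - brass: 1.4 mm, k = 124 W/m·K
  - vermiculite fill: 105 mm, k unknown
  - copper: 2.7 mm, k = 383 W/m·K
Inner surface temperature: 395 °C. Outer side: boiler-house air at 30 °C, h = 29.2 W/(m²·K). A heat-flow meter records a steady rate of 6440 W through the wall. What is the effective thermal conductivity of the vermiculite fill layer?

k ≈ 0.065 W/(m·K)

Series thermal resistances:
R_brass = L/(kA) = 0.0014/(124×29.1) = 3.88×10^-7 K/W
R_copper = L/(kA) = 0.0027/(383×29.1) = 2.423×10^-7 K/W
R_outer film = 1/(h_o·A) = 1/(29.2×29.1) = 0.001177 K/W
Sum of known resistances R_other = 0.001177 K/W
Total R = ΔT/Q = 365/6440 = 0.05668 K/W
R_vermiculite fill = R_total − R_other = 0.0555 K/W
k = L/(R·A) = 0.105/(0.0555×29.1)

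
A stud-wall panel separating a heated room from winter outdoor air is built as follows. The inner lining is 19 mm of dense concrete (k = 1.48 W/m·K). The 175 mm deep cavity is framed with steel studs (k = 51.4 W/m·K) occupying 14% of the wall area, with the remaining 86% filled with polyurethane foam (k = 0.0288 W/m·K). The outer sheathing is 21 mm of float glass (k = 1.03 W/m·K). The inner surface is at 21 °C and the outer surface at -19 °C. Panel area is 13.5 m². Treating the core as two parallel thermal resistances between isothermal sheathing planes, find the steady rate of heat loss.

Sheathing layers in series; stud and cavity paths in parallel between them.
R_inner = 0.019/(1.48×13.5) = 9.51×10^-4 K/W
R_stud  = 0.175/(51.4×0.14×13.5) = 0.001801 K/W
R_cav   = 0.175/(0.0288×0.86×13.5) = 0.5234 K/W
1/R_core = 1/R_stud + 1/R_cav → R_core = 0.001795 K/W
R_outer = 0.021/(1.03×13.5) = 0.00151 K/W
R_total = 0.004256 K/W
Q = ΔT/R_total = 40/0.004256

Q ≈ 9400 W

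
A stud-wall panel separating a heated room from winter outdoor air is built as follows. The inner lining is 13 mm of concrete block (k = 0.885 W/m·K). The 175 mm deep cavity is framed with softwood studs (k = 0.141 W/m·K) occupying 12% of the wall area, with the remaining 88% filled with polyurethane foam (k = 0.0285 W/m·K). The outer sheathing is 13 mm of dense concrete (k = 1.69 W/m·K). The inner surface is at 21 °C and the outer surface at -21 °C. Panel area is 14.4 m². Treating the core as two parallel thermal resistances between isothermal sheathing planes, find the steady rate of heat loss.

Q ≈ 144 W

Sheathing layers in series; stud and cavity paths in parallel between them.
R_inner = 0.013/(0.885×14.4) = 0.00102 K/W
R_stud  = 0.175/(0.141×0.12×14.4) = 0.7182 K/W
R_cav   = 0.175/(0.0285×0.88×14.4) = 0.4846 K/W
1/R_core = 1/R_stud + 1/R_cav → R_core = 0.2894 K/W
R_outer = 0.013/(1.69×14.4) = 5.342×10^-4 K/W
R_total = 0.2909 K/W
Q = ΔT/R_total = 42/0.2909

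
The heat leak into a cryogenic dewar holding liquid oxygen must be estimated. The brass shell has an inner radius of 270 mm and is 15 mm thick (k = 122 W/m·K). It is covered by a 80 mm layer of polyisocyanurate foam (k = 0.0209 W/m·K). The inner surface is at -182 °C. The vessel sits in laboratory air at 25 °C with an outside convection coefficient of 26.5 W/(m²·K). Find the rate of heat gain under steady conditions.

Q ≈ 70.1 W

Each spherical layer contributes R = (1/r_i − 1/r_o)/(4πk):
R_brass shell = (1/0.27 − 1/0.285)/(4π×122) = 1.271×10^-4 K/W
R_polyisocyanurate foam = (1/0.285 − 1/0.365)/(4π×0.0209) = 2.928 K/W
R_outer film = 1/(h·4πr_o²) = 1/(26.5×4π×0.365²) = 0.02254 K/W
R_total = 2.951 K/W
Q = ΔT/R_total = 207/2.951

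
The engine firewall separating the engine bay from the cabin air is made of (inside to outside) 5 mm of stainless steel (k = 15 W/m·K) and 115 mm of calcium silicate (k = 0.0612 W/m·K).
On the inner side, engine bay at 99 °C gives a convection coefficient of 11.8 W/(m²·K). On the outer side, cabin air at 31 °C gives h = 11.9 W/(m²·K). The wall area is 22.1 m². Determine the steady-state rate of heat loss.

Q ≈ 734 W

Thermal resistances in series:
R_inner film = 1/(h_i·A) = 1/(11.8×22.1) = 0.003835 K/W
R_stainless steel = L/(kA) = 0.005/(15×22.1) = 1.508×10^-5 K/W
R_calcium silicate = L/(kA) = 0.115/(0.0612×22.1) = 0.08503 K/W
R_outer film = 1/(h_o·A) = 1/(11.9×22.1) = 0.003802 K/W
R_total = 0.09268 K/W
Q = ΔT / R_total = 68 / 0.09268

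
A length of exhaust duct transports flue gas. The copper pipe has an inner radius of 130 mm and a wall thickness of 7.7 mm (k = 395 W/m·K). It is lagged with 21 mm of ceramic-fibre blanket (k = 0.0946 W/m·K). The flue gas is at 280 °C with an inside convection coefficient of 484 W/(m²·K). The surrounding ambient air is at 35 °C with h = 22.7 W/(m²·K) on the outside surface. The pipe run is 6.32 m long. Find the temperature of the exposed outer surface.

Radial resistances (cylindrical: R_cond = ln(r_o/r_i)/(2πkL), R_conv = 1/(h·2πrL)):
R_inner film = 1/(h_i·2πr₁L) = 1/(484×2π×0.13×6.32) = 4.002×10^-4 K/W
R_copper pipe wall = ln(137.7/130)/(2π×395×6.32) = 3.669×10^-6 K/W
R_ceramic-fibre blanket = ln(158.7/137.7)/(2π×0.0946×6.32) = 0.03778 K/W
R_outer film = 1/(h_o·2πr_oL) = 1/(22.7×2π×0.1587×6.32) = 0.00699 K/W
R_total = 0.04518 K/W
Q = ΔT/R_total = 245/0.04518
Q = 5420 W
T_interface = T_inner − Q·ΣR(inner→interface) = 280 − 5420×0.03819

T ≈ 72.9 °C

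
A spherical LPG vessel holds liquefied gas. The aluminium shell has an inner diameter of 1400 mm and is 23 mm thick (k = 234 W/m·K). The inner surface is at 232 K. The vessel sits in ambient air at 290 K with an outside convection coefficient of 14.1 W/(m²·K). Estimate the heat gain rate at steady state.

Q ≈ 5360 W

Spherical conduction: R = (1/r_in − 1/r_out)/(4πk) per layer; series-sum.
R_aluminium shell = (1/0.7 − 1/0.723)/(4π×234) = 1.545×10^-5 K/W
R_outer film = 1/(h·4πr_o²) = 1/(14.1×4π×0.723²) = 0.0108 K/W
R_total = 0.01081 K/W
Q = ΔT/R_total = 58/0.01081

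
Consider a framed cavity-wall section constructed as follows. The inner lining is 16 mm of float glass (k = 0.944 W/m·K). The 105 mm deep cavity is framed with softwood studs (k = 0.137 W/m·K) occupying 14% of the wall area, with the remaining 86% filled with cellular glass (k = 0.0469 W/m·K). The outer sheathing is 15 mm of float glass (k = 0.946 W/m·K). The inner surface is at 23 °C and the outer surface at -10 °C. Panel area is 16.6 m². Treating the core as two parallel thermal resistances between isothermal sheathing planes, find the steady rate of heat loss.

Q ≈ 305 W

Sheathing layers in series; stud and cavity paths in parallel between them.
R_inner = 0.016/(0.944×16.6) = 0.001021 K/W
R_stud  = 0.105/(0.137×0.14×16.6) = 0.3298 K/W
R_cav   = 0.105/(0.0469×0.86×16.6) = 0.1568 K/W
1/R_core = 1/R_stud + 1/R_cav → R_core = 0.1063 K/W
R_outer = 0.015/(0.946×16.6) = 9.552×10^-4 K/W
R_total = 0.1083 K/W
Q = ΔT/R_total = 33/0.1083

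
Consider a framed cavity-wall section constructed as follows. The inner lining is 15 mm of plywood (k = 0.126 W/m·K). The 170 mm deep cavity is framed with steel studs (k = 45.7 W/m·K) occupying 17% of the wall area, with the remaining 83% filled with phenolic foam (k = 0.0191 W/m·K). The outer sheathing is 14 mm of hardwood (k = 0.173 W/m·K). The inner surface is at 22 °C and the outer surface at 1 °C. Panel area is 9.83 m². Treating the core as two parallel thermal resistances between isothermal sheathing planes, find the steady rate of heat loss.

Sheathing layers in series; stud and cavity paths in parallel between them.
R_inner = 0.015/(0.126×9.83) = 0.01211 K/W
R_stud  = 0.17/(45.7×0.17×9.83) = 0.002226 K/W
R_cav   = 0.17/(0.0191×0.83×9.83) = 1.091 K/W
1/R_core = 1/R_stud + 1/R_cav → R_core = 0.002221 K/W
R_outer = 0.014/(0.173×9.83) = 0.008232 K/W
R_total = 0.02256 K/W
Q = ΔT/R_total = 21/0.02256

Q ≈ 931 W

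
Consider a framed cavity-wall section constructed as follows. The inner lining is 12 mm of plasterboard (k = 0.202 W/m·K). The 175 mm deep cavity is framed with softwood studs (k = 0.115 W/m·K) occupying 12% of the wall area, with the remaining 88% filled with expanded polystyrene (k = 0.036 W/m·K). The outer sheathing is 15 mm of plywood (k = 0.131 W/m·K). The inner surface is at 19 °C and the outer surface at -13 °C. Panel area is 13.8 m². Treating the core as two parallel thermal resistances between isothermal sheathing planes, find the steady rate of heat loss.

Sheathing layers in series; stud and cavity paths in parallel between them.
R_inner = 0.012/(0.202×13.8) = 0.004305 K/W
R_stud  = 0.175/(0.115×0.12×13.8) = 0.9189 K/W
R_cav   = 0.175/(0.036×0.88×13.8) = 0.4003 K/W
1/R_core = 1/R_stud + 1/R_cav → R_core = 0.2788 K/W
R_outer = 0.015/(0.131×13.8) = 0.008297 K/W
R_total = 0.2914 K/W
Q = ΔT/R_total = 32/0.2914

Q ≈ 110 W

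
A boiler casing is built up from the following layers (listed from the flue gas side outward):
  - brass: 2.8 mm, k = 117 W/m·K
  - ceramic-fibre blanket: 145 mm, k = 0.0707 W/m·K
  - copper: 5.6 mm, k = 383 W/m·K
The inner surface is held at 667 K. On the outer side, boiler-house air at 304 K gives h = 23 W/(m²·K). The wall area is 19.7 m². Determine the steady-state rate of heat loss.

Model the wall as resistances in series:
R_brass = L/(kA) = 0.0028/(117×19.7) = 1.215×10^-6 K/W
R_ceramic-fibre blanket = L/(kA) = 0.145/(0.0707×19.7) = 0.1041 K/W
R_copper = L/(kA) = 0.0056/(383×19.7) = 7.422×10^-7 K/W
R_outer film = 1/(h_o·A) = 1/(23×19.7) = 0.002207 K/W
R_total = 0.1063 K/W
Q = ΔT / R_total = 363 / 0.1063

Q ≈ 3410 W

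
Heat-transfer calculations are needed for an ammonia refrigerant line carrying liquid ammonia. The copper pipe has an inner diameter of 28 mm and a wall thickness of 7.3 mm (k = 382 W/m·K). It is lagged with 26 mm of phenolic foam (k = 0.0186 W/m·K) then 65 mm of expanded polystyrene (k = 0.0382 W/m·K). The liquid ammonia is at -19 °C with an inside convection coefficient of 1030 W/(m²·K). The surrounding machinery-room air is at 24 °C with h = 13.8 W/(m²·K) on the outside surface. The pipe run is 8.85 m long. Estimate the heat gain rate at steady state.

Treating each annulus and film as a series resistance:
R_inner film = 1/(h_i·2πr₁L) = 1/(1030×2π×0.014×8.85) = 0.001247 K/W
R_copper pipe wall = ln(21.3/14)/(2π×382×8.85) = 1.976×10^-5 K/W
R_phenolic foam = ln(47.3/21.3)/(2π×0.0186×8.85) = 0.7714 K/W
R_expanded polystyrene = ln(112.3/47.3)/(2π×0.0382×8.85) = 0.4071 K/W
R_outer film = 1/(h_o·2πr_oL) = 1/(13.8×2π×0.1123×8.85) = 0.0116 K/W
R_total = 1.191 K/W
Q = ΔT/R_total = 43/1.191

Q ≈ 36.1 W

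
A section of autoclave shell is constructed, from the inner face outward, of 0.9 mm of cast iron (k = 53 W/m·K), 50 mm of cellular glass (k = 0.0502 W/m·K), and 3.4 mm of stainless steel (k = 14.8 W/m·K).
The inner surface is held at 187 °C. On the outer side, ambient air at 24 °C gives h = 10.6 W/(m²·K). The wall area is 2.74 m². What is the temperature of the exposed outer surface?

T ≈ 38.1 °C

Thermal resistances in series:
R_cast iron = L/(kA) = 0.0009/(53×2.74) = 6.197×10^-6 K/W
R_cellular glass = L/(kA) = 0.05/(0.0502×2.74) = 0.3635 K/W
R_stainless steel = L/(kA) = 0.0034/(14.8×2.74) = 8.384×10^-5 K/W
R_outer film = 1/(h_o·A) = 1/(10.6×2.74) = 0.03443 K/W
R_total = 0.398 K/W;  Q = ΔT/R_total = 163/0.398 = 409.5 W
T_interface = T_inner − Q·ΣR(inner→interface) = 187 − 410×0.3636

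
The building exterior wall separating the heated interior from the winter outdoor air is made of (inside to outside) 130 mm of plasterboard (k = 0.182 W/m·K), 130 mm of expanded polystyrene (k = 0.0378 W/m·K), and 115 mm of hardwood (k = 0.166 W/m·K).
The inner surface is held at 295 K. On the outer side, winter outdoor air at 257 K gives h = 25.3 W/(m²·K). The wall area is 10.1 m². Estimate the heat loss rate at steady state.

Q ≈ 78.6 W

Thermal resistances in series:
R_plasterboard = L/(kA) = 0.13/(0.182×10.1) = 0.07072 K/W
R_expanded polystyrene = L/(kA) = 0.13/(0.0378×10.1) = 0.3405 K/W
R_hardwood = L/(kA) = 0.115/(0.166×10.1) = 0.06859 K/W
R_outer film = 1/(h_o·A) = 1/(25.3×10.1) = 0.003913 K/W
R_total = 0.4837 K/W
Q = ΔT / R_total = 38 / 0.4837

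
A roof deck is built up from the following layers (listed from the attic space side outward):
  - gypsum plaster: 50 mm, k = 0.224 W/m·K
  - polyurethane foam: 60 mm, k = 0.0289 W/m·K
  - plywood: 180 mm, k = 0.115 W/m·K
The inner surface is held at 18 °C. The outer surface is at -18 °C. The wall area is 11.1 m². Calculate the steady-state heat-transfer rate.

Q ≈ 103 W

Model the wall as resistances in series:
R_gypsum plaster = L/(kA) = 0.05/(0.224×11.1) = 0.02011 K/W
R_polyurethane foam = L/(kA) = 0.06/(0.0289×11.1) = 0.187 K/W
R_plywood = L/(kA) = 0.18/(0.115×11.1) = 0.141 K/W
R_total = 0.3482 K/W
Q = ΔT / R_total = 36 / 0.3482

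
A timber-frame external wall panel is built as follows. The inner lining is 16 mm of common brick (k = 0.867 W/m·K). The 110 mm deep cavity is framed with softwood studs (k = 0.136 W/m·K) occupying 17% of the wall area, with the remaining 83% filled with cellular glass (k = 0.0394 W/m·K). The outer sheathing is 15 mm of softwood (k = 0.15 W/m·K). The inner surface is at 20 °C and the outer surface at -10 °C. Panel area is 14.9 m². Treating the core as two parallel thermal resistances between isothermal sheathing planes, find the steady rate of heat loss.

Sheathing layers in series; stud and cavity paths in parallel between them.
R_inner = 0.016/(0.867×14.9) = 0.001239 K/W
R_stud  = 0.11/(0.136×0.17×14.9) = 0.3193 K/W
R_cav   = 0.11/(0.0394×0.83×14.9) = 0.2258 K/W
1/R_core = 1/R_stud + 1/R_cav → R_core = 0.1323 K/W
R_outer = 0.015/(0.15×14.9) = 0.006711 K/W
R_total = 0.1402 K/W
Q = ΔT/R_total = 30/0.1402

Q ≈ 214 W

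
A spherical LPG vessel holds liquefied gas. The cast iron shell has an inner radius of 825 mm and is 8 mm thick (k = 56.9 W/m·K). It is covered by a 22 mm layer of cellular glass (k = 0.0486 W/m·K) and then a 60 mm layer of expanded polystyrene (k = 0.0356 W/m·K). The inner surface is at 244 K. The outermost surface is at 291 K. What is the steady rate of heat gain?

Q ≈ 212 W

For a spherical shell R = (1/r₁ − 1/r₂)/(4πk); film R = 1/(h·4πr²). In series:
R_cast iron shell = (1/0.825 − 1/0.833)/(4π×56.9) = 1.628×10^-5 K/W
R_cellular glass = (1/0.833 − 1/0.855)/(4π×0.0486) = 0.05058 K/W
R_expanded polystyrene = (1/0.855 − 1/0.915)/(4π×0.0356) = 0.1714 K/W
R_total = 0.222 K/W
Q = ΔT/R_total = 47/0.222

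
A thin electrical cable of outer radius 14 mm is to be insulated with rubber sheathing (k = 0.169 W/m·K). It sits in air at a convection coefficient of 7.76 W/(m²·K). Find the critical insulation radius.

r_cr ≈ 21.8 mm

For a cylinder r_cr = k/h = 0.169/7.76
r_cr = 21.8 mm; since the bare radius (14 mm) is below r_cr, adding a thin layer of insulation will *increase* heat loss.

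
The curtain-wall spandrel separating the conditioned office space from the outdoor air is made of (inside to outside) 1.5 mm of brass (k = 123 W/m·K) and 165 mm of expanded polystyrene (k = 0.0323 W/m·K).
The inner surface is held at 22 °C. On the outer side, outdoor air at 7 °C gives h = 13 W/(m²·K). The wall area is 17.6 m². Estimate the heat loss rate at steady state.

Series thermal resistances:
R_brass = L/(kA) = 0.0015/(123×17.6) = 6.929×10^-7 K/W
R_expanded polystyrene = L/(kA) = 0.165/(0.0323×17.6) = 0.2902 K/W
R_outer film = 1/(h_o·A) = 1/(13×17.6) = 0.004371 K/W
R_total = 0.2946 K/W
Q = ΔT / R_total = 15 / 0.2946

Q ≈ 50.9 W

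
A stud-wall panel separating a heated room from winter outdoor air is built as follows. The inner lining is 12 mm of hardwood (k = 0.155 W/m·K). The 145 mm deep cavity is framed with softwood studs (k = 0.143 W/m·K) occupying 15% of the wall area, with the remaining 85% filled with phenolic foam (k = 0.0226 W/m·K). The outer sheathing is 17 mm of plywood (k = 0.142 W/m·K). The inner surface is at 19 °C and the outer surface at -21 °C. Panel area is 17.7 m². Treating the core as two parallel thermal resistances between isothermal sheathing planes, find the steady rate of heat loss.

Q ≈ 188 W

Sheathing layers in series; stud and cavity paths in parallel between them.
R_inner = 0.012/(0.155×17.7) = 0.004374 K/W
R_stud  = 0.145/(0.143×0.15×17.7) = 0.3819 K/W
R_cav   = 0.145/(0.0226×0.85×17.7) = 0.4264 K/W
1/R_core = 1/R_stud + 1/R_cav → R_core = 0.2015 K/W
R_outer = 0.017/(0.142×17.7) = 0.006764 K/W
R_total = 0.2126 K/W
Q = ΔT/R_total = 40/0.2126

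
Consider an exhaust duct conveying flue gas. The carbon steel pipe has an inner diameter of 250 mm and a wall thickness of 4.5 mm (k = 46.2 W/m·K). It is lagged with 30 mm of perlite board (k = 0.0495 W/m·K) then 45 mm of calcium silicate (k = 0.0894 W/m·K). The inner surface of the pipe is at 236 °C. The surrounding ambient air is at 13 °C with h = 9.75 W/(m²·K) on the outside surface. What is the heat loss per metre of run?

q′ ≈ 187 W/m

Radial resistances (cylindrical: R_cond = ln(r_o/r_i)/(2πkL), R_conv = 1/(h·2πrL)):
R_carbon steel pipe wall = ln(129.5/125)/(2π×46.2×1) = 1.218×10^-4 K/W
R_perlite board = ln(159.5/129.5)/(2π×0.0495×1) = 0.6699 K/W
R_calcium silicate = ln(204.5/159.5)/(2π×0.0894×1) = 0.4424 K/W
R_outer film = 1/(h_o·2πr_oL) = 1/(9.75×2π×0.2045×1) = 0.07982 K/W
R_total = 1.192 K/W
Q = ΔT/R_total = 223/1.192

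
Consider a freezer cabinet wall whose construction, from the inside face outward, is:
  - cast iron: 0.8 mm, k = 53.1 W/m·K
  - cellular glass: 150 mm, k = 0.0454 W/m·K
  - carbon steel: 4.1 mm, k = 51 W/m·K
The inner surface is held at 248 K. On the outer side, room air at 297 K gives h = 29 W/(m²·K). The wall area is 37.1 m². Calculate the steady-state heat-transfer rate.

Q ≈ 545 W

Series thermal resistances:
R_cast iron = L/(kA) = 0.0008/(53.1×37.1) = 4.061×10^-7 K/W
R_cellular glass = L/(kA) = 0.15/(0.0454×37.1) = 0.08906 K/W
R_carbon steel = L/(kA) = 0.0041/(51×37.1) = 2.167×10^-6 K/W
R_outer film = 1/(h_o·A) = 1/(29×37.1) = 9.295×10^-4 K/W
R_total = 0.08999 K/W
Q = ΔT / R_total = 49 / 0.08999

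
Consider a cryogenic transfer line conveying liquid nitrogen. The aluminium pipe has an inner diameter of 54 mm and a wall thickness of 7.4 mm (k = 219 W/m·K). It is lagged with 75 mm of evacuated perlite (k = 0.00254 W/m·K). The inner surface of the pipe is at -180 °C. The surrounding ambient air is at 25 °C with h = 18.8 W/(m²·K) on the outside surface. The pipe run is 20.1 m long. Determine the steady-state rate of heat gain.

Cylindrical conduction, so R = ln(r₂/r₁)/(2πkL) per layer, in series:
R_aluminium pipe wall = ln(34.4/27)/(2π×219×20.1) = 8.758×10^-6 K/W
R_evacuated perlite = ln(109.4/34.4)/(2π×0.00254×20.1) = 3.607 K/W
R_outer film = 1/(h_o·2πr_oL) = 1/(18.8×2π×0.1094×20.1) = 0.00385 K/W
R_total = 3.611 K/W
Q = ΔT/R_total = 205/3.611

Q ≈ 56.8 W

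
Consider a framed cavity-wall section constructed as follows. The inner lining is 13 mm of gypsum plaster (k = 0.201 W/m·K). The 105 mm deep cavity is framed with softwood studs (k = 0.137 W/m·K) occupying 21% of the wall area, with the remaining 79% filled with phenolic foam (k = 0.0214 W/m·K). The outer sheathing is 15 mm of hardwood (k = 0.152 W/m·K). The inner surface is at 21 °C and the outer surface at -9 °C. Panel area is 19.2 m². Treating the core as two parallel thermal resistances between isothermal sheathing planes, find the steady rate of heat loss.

Q ≈ 234 W

Sheathing layers in series; stud and cavity paths in parallel between them.
R_inner = 0.013/(0.201×19.2) = 0.003369 K/W
R_stud  = 0.105/(0.137×0.21×19.2) = 0.1901 K/W
R_cav   = 0.105/(0.0214×0.79×19.2) = 0.3235 K/W
1/R_core = 1/R_stud + 1/R_cav → R_core = 0.1197 K/W
R_outer = 0.015/(0.152×19.2) = 0.00514 K/W
R_total = 0.1282 K/W
Q = ΔT/R_total = 30/0.1282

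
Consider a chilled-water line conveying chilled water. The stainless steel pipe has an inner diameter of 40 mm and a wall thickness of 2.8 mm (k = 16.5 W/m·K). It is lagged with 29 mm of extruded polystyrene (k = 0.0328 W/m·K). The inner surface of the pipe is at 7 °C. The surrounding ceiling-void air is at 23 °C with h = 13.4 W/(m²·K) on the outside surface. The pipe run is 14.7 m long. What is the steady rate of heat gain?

Cylindrical conduction, so R = ln(r₂/r₁)/(2πkL) per layer, in series:
R_stainless steel pipe wall = ln(22.8/20)/(2π×16.5×14.7) = 8.598×10^-5 K/W
R_extruded polystyrene = ln(51.8/22.8)/(2π×0.0328×14.7) = 0.2709 K/W
R_outer film = 1/(h_o·2πr_oL) = 1/(13.4×2π×0.0518×14.7) = 0.0156 K/W
R_total = 0.2866 K/W
Q = ΔT/R_total = 16/0.2866

Q ≈ 55.8 W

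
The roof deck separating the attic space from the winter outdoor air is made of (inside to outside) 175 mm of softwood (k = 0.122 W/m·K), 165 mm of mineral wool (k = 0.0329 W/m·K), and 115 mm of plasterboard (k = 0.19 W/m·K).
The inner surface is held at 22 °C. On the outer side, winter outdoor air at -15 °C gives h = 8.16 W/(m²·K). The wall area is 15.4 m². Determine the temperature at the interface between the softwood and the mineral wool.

T ≈ 14.6 °C

Treating each layer as a thermal resistance in series:
R_softwood = L/(kA) = 0.175/(0.122×15.4) = 0.09314 K/W
R_mineral wool = L/(kA) = 0.165/(0.0329×15.4) = 0.3257 K/W
R_plasterboard = L/(kA) = 0.115/(0.19×15.4) = 0.0393 K/W
R_outer film = 1/(h_o·A) = 1/(8.16×15.4) = 0.007958 K/W
R_total = 0.4661 K/W;  Q = ΔT/R_total = 37/0.4661 = 79.39 W
T_interface = T_inner − Q·ΣR(inner→interface) = 22 − 79.4×0.09314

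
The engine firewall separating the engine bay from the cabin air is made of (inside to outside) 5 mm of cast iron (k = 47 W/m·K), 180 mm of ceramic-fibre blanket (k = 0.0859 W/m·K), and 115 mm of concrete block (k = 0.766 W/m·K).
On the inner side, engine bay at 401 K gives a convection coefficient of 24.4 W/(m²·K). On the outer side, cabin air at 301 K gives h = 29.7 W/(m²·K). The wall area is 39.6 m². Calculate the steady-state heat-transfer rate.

Q ≈ 1710 W

Treating each layer as a thermal resistance in series:
R_inner film = 1/(h_i·A) = 1/(24.4×39.6) = 0.001035 K/W
R_cast iron = L/(kA) = 0.005/(47×39.6) = 2.686×10^-6 K/W
R_ceramic-fibre blanket = L/(kA) = 0.18/(0.0859×39.6) = 0.05292 K/W
R_concrete block = L/(kA) = 0.115/(0.766×39.6) = 0.003791 K/W
R_outer film = 1/(h_o·A) = 1/(29.7×39.6) = 8.503×10^-4 K/W
R_total = 0.05859 K/W
Q = ΔT / R_total = 100 / 0.05859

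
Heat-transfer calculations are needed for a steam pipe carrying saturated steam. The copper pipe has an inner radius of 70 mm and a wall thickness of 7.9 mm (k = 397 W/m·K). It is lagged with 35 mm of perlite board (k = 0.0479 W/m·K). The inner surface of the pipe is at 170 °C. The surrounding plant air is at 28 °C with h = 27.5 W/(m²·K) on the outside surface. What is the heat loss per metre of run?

q′ ≈ 111 W/m

Treating each annulus and film as a series resistance:
R_copper pipe wall = ln(77.9/70)/(2π×397×1) = 4.287×10^-5 K/W
R_perlite board = ln(112.9/77.9)/(2π×0.0479×1) = 1.233 K/W
R_outer film = 1/(h_o·2πr_oL) = 1/(27.5×2π×0.1129×1) = 0.05126 K/W
R_total = 1.284 K/W
Q = ΔT/R_total = 142/1.284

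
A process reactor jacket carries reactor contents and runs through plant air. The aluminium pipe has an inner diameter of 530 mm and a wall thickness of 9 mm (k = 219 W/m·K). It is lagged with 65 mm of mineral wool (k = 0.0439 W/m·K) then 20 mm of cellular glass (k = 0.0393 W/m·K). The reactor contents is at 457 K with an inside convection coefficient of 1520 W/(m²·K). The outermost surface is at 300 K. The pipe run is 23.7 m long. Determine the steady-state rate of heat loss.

Q ≈ 3700 W

Per-layer cylindrical resistances, series-summed:
R_inner film = 1/(h_i·2πr₁L) = 1/(1520×2π×0.265×23.7) = 1.667×10^-5 K/W
R_aluminium pipe wall = ln(274/265)/(2π×219×23.7) = 1.024×10^-6 K/W
R_mineral wool = ln(339/274)/(2π×0.0439×23.7) = 0.03256 K/W
R_cellular glass = ln(359/339)/(2π×0.0393×23.7) = 0.009795 K/W
R_total = 0.04238 K/W
Q = ΔT/R_total = 157/0.04238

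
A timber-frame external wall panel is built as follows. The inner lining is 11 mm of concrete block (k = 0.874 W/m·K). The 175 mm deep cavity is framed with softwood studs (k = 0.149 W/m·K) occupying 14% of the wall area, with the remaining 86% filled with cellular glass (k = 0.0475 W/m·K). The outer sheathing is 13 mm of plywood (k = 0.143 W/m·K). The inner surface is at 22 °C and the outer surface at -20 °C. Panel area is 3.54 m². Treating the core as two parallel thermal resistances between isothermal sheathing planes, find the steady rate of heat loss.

Sheathing layers in series; stud and cavity paths in parallel between them.
R_inner = 0.011/(0.874×3.54) = 0.003555 K/W
R_stud  = 0.175/(0.149×0.14×3.54) = 2.37 K/W
R_cav   = 0.175/(0.0475×0.86×3.54) = 1.21 K/W
1/R_core = 1/R_stud + 1/R_cav → R_core = 0.8011 K/W
R_outer = 0.013/(0.143×3.54) = 0.02568 K/W
R_total = 0.8303 K/W
Q = ΔT/R_total = 42/0.8303

Q ≈ 50.6 W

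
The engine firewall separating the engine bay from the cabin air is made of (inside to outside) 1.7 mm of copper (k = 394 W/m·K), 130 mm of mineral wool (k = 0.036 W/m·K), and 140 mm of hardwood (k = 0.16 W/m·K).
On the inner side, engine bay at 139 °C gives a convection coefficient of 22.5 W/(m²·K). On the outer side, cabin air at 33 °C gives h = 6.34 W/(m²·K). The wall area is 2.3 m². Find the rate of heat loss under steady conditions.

Treating each layer as a thermal resistance in series:
R_inner film = 1/(h_i·A) = 1/(22.5×2.3) = 0.01932 K/W
R_copper = L/(kA) = 0.0017/(394×2.3) = 1.876×10^-6 K/W
R_mineral wool = L/(kA) = 0.13/(0.036×2.3) = 1.57 K/W
R_hardwood = L/(kA) = 0.14/(0.16×2.3) = 0.3804 K/W
R_outer film = 1/(h_o·A) = 1/(6.34×2.3) = 0.06858 K/W
R_total = 2.038 K/W
Q = ΔT / R_total = 106 / 2.038

Q ≈ 52 W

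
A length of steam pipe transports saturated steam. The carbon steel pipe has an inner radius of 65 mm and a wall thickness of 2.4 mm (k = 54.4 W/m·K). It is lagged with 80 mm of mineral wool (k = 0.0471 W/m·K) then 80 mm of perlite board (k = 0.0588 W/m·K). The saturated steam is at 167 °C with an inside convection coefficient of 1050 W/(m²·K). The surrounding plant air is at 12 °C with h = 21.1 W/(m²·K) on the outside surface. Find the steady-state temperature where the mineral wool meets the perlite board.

T ≈ 60.5 °C

Radial resistances (cylindrical: R_cond = ln(r_o/r_i)/(2πkL), R_conv = 1/(h·2πrL)):
R_inner film = 1/(h_i·2πr₁L) = 1/(1050×2π×0.065×1) = 0.002332 K/W
R_carbon steel pipe wall = ln(67.4/65)/(2π×54.4×1) = 1.061×10^-4 K/W
R_mineral wool = ln(147.4/67.4)/(2π×0.0471×1) = 2.644 K/W
R_perlite board = ln(227.4/147.4)/(2π×0.0588×1) = 1.174 K/W
R_outer film = 1/(h_o·2πr_oL) = 1/(21.1×2π×0.2274×1) = 0.03317 K/W
R_total = 3.853 K/W
Q = ΔT/R_total = 155/3.853
Q = 40.2 W/m
T_interface = T_inner − Q·ΣR(inner→interface) = 167 − 40.2×2.647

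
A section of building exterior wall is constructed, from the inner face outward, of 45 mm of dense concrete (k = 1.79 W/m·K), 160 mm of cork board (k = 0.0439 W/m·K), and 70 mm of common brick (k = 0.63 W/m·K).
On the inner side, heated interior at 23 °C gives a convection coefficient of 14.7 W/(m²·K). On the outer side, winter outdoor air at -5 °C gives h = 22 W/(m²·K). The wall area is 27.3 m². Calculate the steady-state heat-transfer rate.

Q ≈ 196 W

Model the wall as resistances in series:
R_inner film = 1/(h_i·A) = 1/(14.7×27.3) = 0.002492 K/W
R_dense concrete = L/(kA) = 0.045/(1.79×27.3) = 9.209×10^-4 K/W
R_cork board = L/(kA) = 0.16/(0.0439×27.3) = 0.1335 K/W
R_common brick = L/(kA) = 0.07/(0.63×27.3) = 0.00407 K/W
R_outer film = 1/(h_o·A) = 1/(22×27.3) = 0.001665 K/W
R_total = 0.1427 K/W
Q = ΔT / R_total = 28 / 0.1427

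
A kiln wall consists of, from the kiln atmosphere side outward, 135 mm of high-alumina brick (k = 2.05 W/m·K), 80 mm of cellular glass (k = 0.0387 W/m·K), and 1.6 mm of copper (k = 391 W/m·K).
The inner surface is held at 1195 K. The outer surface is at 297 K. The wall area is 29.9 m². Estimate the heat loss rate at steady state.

Q ≈ 12600 W

Model the wall as resistances in series:
R_high-alumina brick = L/(kA) = 0.135/(2.05×29.9) = 0.002202 K/W
R_cellular glass = L/(kA) = 0.08/(0.0387×29.9) = 0.06914 K/W
R_copper = L/(kA) = 0.0016/(391×29.9) = 1.369×10^-7 K/W
R_total = 0.07134 K/W
Q = ΔT / R_total = 898 / 0.07134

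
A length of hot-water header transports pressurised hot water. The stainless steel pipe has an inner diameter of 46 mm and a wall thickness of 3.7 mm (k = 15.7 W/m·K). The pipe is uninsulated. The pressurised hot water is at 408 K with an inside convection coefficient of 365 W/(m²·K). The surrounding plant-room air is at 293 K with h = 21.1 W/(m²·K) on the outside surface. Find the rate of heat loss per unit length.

q′ ≈ 380 W/m

Treating each annulus and film as a series resistance:
R_inner film = 1/(h_i·2πr₁L) = 1/(365×2π×0.023×1) = 0.01896 K/W
R_stainless steel pipe wall = ln(26.7/23)/(2π×15.7×1) = 0.001512 K/W
R_outer film = 1/(h_o·2πr_oL) = 1/(21.1×2π×0.0267×1) = 0.2825 K/W
R_total = 0.303 K/W
Q = ΔT/R_total = 115/0.303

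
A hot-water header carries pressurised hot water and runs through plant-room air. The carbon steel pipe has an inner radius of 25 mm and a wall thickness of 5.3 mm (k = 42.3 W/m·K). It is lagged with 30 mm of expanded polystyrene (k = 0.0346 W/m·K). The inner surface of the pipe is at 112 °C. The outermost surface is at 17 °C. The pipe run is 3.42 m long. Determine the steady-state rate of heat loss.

Q ≈ 103 W

For a radial system each layer contributes R = ln(r_out/r_in)/(2πkL); films add R = 1/(hA).
R_carbon steel pipe wall = ln(30.3/25)/(2π×42.3×3.42) = 2.115×10^-4 K/W
R_expanded polystyrene = ln(60.3/30.3)/(2π×0.0346×3.42) = 0.9256 K/W
R_total = 0.9258 K/W
Q = ΔT/R_total = 95/0.9258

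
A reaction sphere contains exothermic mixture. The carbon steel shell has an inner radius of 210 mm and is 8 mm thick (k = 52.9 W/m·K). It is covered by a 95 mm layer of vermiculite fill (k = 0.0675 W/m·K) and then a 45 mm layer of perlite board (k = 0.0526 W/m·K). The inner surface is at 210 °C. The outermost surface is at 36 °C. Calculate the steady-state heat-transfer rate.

Q ≈ 77.4 W

Spherical conduction: R = (1/r_in − 1/r_out)/(4πk) per layer; series-sum.
R_carbon steel shell = (1/0.21 − 1/0.218)/(4π×52.9) = 2.629×10^-4 K/W
R_vermiculite fill = (1/0.218 − 1/0.313)/(4π×0.0675) = 1.641 K/W
R_perlite board = (1/0.313 − 1/0.358)/(4π×0.0526) = 0.6076 K/W
R_total = 2.249 K/W
Q = ΔT/R_total = 174/2.249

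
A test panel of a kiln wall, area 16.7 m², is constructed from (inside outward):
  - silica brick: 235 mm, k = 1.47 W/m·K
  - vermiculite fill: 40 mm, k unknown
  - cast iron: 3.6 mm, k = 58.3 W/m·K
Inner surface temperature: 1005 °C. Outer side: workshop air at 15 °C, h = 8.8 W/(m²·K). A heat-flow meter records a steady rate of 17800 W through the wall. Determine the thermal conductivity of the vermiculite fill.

Model the wall as resistances in series:
R_silica brick = L/(kA) = 0.235/(1.47×16.7) = 0.009573 K/W
R_cast iron = L/(kA) = 0.0036/(58.3×16.7) = 3.698×10^-6 K/W
R_outer film = 1/(h_o·A) = 1/(8.8×16.7) = 0.006805 K/W
Sum of known resistances R_other = 0.01638 K/W
Total R = ΔT/Q = 990/17800 = 0.05562 K/W
R_vermiculite fill = R_total − R_other = 0.03924 K/W
k = L/(R·A) = 0.04/(0.03924×16.7)

k ≈ 0.061 W/(m·K)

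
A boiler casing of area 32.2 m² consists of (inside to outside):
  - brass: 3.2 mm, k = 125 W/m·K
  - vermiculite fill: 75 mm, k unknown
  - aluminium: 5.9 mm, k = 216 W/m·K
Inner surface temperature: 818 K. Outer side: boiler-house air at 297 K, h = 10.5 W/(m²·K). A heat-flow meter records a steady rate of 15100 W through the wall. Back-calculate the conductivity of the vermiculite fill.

k ≈ 0.0738 W/(m·K)

Model the wall as resistances in series:
R_brass = L/(kA) = 0.0032/(125×32.2) = 7.95×10^-7 K/W
R_aluminium = L/(kA) = 0.0059/(216×32.2) = 8.483×10^-7 K/W
R_outer film = 1/(h_o·A) = 1/(10.5×32.2) = 0.002958 K/W
Sum of known resistances R_other = 0.002959 K/W
Total R = ΔT/Q = 521/15100 = 0.0345 K/W
R_vermiculite fill = R_total − R_other = 0.03154 K/W
k = L/(R·A) = 0.075/(0.03154×32.2)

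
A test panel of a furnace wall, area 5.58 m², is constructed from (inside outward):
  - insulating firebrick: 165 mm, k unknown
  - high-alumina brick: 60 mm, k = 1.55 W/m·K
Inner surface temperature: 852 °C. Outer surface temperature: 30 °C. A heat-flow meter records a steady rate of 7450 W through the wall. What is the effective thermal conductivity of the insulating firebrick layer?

k ≈ 0.286 W/(m·K)

Model the wall as resistances in series:
R_high-alumina brick = L/(kA) = 0.06/(1.55×5.58) = 0.006937 K/W
Sum of known resistances R_other = 0.006937 K/W
Total R = ΔT/Q = 822/7450 = 0.1103 K/W
R_insulating firebrick = R_total − R_other = 0.1034 K/W
k = L/(R·A) = 0.165/(0.1034×5.58)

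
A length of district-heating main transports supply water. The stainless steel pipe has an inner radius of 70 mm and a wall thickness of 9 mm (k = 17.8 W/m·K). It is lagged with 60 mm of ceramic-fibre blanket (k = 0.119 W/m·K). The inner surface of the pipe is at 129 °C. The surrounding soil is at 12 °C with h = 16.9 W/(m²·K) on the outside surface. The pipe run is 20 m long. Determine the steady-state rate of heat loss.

Q ≈ 2840 W

Radial resistances (cylindrical: R_cond = ln(r_o/r_i)/(2πkL), R_conv = 1/(h·2πrL)):
R_stainless steel pipe wall = ln(79/70)/(2π×17.8×20) = 5.407×10^-5 K/W
R_ceramic-fibre blanket = ln(139/79)/(2π×0.119×20) = 0.03778 K/W
R_outer film = 1/(h_o·2πr_oL) = 1/(16.9×2π×0.139×20) = 0.003388 K/W
R_total = 0.04123 K/W
Q = ΔT/R_total = 117/0.04123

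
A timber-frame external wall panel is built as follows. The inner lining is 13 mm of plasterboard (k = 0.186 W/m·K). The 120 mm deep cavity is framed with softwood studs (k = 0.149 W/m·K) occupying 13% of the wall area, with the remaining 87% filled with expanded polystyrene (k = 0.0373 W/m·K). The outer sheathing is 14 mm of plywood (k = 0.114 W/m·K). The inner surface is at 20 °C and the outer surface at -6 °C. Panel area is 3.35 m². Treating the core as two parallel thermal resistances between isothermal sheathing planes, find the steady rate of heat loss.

Q ≈ 34.7 W

Sheathing layers in series; stud and cavity paths in parallel between them.
R_inner = 0.013/(0.186×3.35) = 0.02086 K/W
R_stud  = 0.12/(0.149×0.13×3.35) = 1.849 K/W
R_cav   = 0.12/(0.0373×0.87×3.35) = 1.104 K/W
1/R_core = 1/R_stud + 1/R_cav → R_core = 0.6912 K/W
R_outer = 0.014/(0.114×3.35) = 0.03666 K/W
R_total = 0.7488 K/W
Q = ΔT/R_total = 26/0.7488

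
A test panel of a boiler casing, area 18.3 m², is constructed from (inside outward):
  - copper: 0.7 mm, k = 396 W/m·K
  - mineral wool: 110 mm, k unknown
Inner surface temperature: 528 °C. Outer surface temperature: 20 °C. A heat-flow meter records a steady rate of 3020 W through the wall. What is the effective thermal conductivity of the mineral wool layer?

Series thermal resistances:
R_copper = L/(kA) = 0.0007/(396×18.3) = 9.659×10^-8 K/W
Sum of known resistances R_other = 9.659×10^-8 K/W
Total R = ΔT/Q = 508/3020 = 0.1682 K/W
R_mineral wool = R_total − R_other = 0.1682 K/W
k = L/(R·A) = 0.11/(0.1682×18.3)

k ≈ 0.0357 W/(m·K)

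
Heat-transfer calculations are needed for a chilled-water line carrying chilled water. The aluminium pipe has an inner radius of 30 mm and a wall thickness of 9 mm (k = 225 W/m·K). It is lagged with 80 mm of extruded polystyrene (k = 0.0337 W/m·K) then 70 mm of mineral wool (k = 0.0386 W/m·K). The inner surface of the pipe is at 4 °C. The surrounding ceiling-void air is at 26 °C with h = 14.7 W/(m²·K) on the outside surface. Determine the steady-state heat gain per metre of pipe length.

q′ ≈ 3.04 W/m

Per-layer cylindrical resistances, series-summed:
R_aluminium pipe wall = ln(39/30)/(2π×225×1) = 1.856×10^-4 K/W
R_extruded polystyrene = ln(119/39)/(2π×0.0337×1) = 5.268 K/W
R_mineral wool = ln(189/119)/(2π×0.0386×1) = 1.907 K/W
R_outer film = 1/(h_o·2πr_oL) = 1/(14.7×2π×0.189×1) = 0.05729 K/W
R_total = 7.233 K/W
Q = ΔT/R_total = 22/7.233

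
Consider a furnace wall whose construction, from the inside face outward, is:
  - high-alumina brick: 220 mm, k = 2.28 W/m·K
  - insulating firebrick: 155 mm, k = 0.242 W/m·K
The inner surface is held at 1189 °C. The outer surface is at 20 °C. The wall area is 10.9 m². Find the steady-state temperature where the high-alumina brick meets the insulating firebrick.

T ≈ 1040 °C

Treating each layer as a thermal resistance in series:
R_high-alumina brick = L/(kA) = 0.22/(2.28×10.9) = 0.008852 K/W
R_insulating firebrick = L/(kA) = 0.155/(0.242×10.9) = 0.05876 K/W
R_total = 0.06761 K/W;  Q = ΔT/R_total = 1169/0.06761 = 17290 W
T_interface = T_inner − Q·ΣR(inner→interface) = 1189 − 17300×0.008852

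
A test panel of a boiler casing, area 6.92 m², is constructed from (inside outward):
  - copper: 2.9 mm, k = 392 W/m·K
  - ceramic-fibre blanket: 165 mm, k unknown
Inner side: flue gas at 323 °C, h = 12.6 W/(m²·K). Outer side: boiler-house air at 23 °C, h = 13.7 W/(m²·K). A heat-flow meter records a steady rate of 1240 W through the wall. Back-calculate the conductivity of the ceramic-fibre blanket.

Series thermal resistances:
R_inner film = 1/(h_i·A) = 1/(12.6×6.92) = 0.01147 K/W
R_copper = L/(kA) = 0.0029/(392×6.92) = 1.069×10^-6 K/W
R_outer film = 1/(h_o·A) = 1/(13.7×6.92) = 0.01055 K/W
Sum of known resistances R_other = 0.02202 K/W
Total R = ΔT/Q = 300/1240 = 0.2419 K/W
R_ceramic-fibre blanket = R_total − R_other = 0.2199 K/W
k = L/(R·A) = 0.165/(0.2199×6.92)

k ≈ 0.108 W/(m·K)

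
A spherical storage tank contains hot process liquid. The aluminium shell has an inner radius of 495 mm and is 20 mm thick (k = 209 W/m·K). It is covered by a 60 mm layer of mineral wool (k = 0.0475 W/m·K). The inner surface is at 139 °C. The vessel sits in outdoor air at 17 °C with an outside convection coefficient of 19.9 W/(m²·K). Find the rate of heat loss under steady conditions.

Each spherical layer contributes R = (1/r_i − 1/r_o)/(4πk):
R_aluminium shell = (1/0.495 − 1/0.515)/(4π×209) = 2.987×10^-5 K/W
R_mineral wool = (1/0.515 − 1/0.575)/(4π×0.0475) = 0.3394 K/W
R_outer film = 1/(h·4πr_o²) = 1/(19.9×4π×0.575²) = 0.01209 K/W
R_total = 0.3516 K/W
Q = ΔT/R_total = 122/0.3516

Q ≈ 347 W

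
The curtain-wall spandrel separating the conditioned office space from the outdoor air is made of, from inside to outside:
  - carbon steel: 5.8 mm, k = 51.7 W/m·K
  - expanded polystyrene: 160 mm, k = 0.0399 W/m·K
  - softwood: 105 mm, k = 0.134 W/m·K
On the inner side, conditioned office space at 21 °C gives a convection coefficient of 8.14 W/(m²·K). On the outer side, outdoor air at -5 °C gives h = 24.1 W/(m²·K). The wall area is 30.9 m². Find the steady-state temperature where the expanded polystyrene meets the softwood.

Using the resistance-network approach (series):
R_inner film = 1/(h_i·A) = 1/(8.14×30.9) = 0.003976 K/W
R_carbon steel = L/(kA) = 0.0058/(51.7×30.9) = 3.631×10^-6 K/W
R_expanded polystyrene = L/(kA) = 0.16/(0.0399×30.9) = 0.1298 K/W
R_softwood = L/(kA) = 0.105/(0.134×30.9) = 0.02536 K/W
R_outer film = 1/(h_o·A) = 1/(24.1×30.9) = 0.001343 K/W
R_total = 0.1605 K/W;  Q = ΔT/R_total = 26/0.1605 = 162 W
T_interface = T_inner − Q·ΣR(inner→interface) = 21 − 162×0.1338

T ≈ -0.673 °C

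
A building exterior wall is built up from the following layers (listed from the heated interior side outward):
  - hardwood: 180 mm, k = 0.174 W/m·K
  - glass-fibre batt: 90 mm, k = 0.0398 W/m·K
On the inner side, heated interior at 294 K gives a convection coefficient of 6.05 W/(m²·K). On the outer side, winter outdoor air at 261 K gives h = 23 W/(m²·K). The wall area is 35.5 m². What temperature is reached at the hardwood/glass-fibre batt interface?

T ≈ 283 K

Thermal resistances in series:
R_inner film = 1/(h_i·A) = 1/(6.05×35.5) = 0.004656 K/W
R_hardwood = L/(kA) = 0.18/(0.174×35.5) = 0.02914 K/W
R_glass-fibre batt = L/(kA) = 0.09/(0.0398×35.5) = 0.0637 K/W
R_outer film = 1/(h_o·A) = 1/(23×35.5) = 0.001225 K/W
R_total = 0.09872 K/W;  Q = ΔT/R_total = 33/0.09872 = 334.3 W
T_interface = T_inner − Q·ΣR(inner→interface) = 294 − 334×0.0338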